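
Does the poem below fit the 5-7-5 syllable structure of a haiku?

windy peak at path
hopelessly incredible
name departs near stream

Line 1: windy (2), peak (1), at (1), path (1) → 5 ✓
Line 2: hopelessly (3), incredible (4) → 7 ✓
Line 3: name (1), departs (2), near (1), stream (1) → 5 ✓

Yes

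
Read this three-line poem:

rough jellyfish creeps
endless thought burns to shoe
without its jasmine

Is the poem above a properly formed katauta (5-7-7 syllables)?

No

Line 1: "rough jellyfish creeps": 1+3+1 = 5 ✓
Line 2: "endless thought burns to shoe": 2+1+1+1+1 = 6 (expected 7)
Line 3: "without its jasmine": 2+1+2 = 5 (expected 7)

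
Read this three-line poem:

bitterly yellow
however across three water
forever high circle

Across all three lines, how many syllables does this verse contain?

Line 1: "bitterly yellow": 3+2 = 5
Line 2: "however across three water": 3+2+1+2 = 8
Line 3: "forever high circle": 3+1+2 = 6
Total: 5 + 8 + 6 = 19

19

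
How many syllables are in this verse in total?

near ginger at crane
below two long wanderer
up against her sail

Line 1: near (1), ginger (2), at (1), crane (1) → 5
Line 2: below (2), two (1), long (1), wanderer (3) → 7
Line 3: up (1), against (2), her (1), sail (1) → 5
Total: 5 + 7 + 5 = 17

17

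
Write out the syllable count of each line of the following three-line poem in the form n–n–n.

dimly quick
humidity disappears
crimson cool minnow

Line 1: dimly(2) + quick(1) = 3
Line 2: humidity(4) + disappears(3) = 7
Line 3: crimson(2) + cool(1) + minnow(2) = 5

3–7–5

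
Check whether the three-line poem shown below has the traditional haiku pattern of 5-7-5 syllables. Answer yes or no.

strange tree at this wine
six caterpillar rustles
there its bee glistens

Yes

Line 1: "strange tree at this wine": 1+1+1+1+1 = 5 ✓
Line 2: "six caterpillar rustles": 1+4+2 = 7 ✓
Line 3: "there its bee glistens": 1+1+1+2 = 5 ✓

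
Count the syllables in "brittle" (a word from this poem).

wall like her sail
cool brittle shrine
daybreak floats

2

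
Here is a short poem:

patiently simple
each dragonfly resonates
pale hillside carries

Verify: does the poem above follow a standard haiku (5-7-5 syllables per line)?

Line 1: patiently(3) + simple(2) = 5 ✓
Line 2: each(1) + dragonfly(3) + resonates(3) = 7 ✓
Line 3: pale(1) + hillside(2) + carries(2) = 5 ✓

Yes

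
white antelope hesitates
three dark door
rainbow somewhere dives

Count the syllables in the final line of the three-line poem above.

5

The final line: "rainbow somewhere dives": 2+2+1 = 5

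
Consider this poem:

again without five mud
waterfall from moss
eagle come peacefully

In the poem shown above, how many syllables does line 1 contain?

Line 1: again (2), without (2), five (1), mud (1) → 6

6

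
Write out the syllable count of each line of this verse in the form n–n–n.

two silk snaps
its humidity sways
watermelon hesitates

3–6–7

Line 1: "two silk snaps": 1+1+1 = 3
Line 2: "its humidity sways": 1+4+1 = 6
Line 3: "watermelon hesitates": 4+3 = 7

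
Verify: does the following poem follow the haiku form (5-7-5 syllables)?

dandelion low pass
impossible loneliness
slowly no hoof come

Line 1: dandelion(4) + low(1) + pass(1) = 6 (expected 5)
Line 2: impossible(4) + loneliness(3) = 7 ✓
Line 3: slowly(2) + no(1) + hoof(1) + come(1) = 5 ✓

No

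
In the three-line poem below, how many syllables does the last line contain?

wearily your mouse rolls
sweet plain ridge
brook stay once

3

The last line: "brook stay once": 1+1+1 = 3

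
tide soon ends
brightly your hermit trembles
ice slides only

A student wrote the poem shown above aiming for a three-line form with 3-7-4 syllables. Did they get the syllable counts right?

Yes

Line 1: tide (1), soon (1), ends (1) → 3 ✓
Line 2: brightly (2), your (1), hermit (2), trembles (2) → 7 ✓
Line 3: ice (1), slides (1), only (2) → 4 ✓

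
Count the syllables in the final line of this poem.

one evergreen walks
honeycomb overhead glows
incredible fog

5

The final line: incredible (4), fog (1) → 5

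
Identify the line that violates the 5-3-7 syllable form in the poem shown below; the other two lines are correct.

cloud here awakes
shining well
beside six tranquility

Line 1: "cloud here awakes": 1+1+2 = 4 (expected 5)
Line 2: "shining well": 2+1 = 3 ✓
Line 3: "beside six tranquility": 2+1+4 = 7 ✓

Line 1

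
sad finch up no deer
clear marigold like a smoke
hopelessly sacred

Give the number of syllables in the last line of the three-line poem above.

The last line: "hopelessly sacred": 3+2 = 5

5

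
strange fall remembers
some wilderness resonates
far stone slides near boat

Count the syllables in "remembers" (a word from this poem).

3

"remembers" has 3 syllables.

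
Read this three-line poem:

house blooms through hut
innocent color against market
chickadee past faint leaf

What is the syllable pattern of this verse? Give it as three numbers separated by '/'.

4/9/6

Line 1: house (1), blooms (1), through (1), hut (1) → 4
Line 2: innocent (3), color (2), against (2), market (2) → 9
Line 3: chickadee (3), past (1), faint (1), leaf (1) → 6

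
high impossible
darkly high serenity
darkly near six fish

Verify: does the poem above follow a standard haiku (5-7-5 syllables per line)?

Line 1: high(1) + impossible(4) = 5 ✓
Line 2: darkly(2) + high(1) + serenity(4) = 7 ✓
Line 3: darkly(2) + near(1) + six(1) + fish(1) = 5 ✓

Yes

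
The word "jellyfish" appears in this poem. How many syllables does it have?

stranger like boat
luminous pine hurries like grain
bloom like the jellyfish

3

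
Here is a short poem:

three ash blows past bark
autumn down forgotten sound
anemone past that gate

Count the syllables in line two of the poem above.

7

Line two: autumn (2), down (1), forgotten (3), sound (1) → 7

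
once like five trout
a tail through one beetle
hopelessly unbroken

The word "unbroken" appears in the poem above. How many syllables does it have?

3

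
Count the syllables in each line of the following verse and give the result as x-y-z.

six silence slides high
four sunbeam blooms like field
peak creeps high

Line 1: "six silence slides high": 1+2+1+1 = 5
Line 2: "four sunbeam blooms like field": 1+2+1+1+1 = 6
Line 3: "peak creeps high": 1+1+1 = 3

5-6-3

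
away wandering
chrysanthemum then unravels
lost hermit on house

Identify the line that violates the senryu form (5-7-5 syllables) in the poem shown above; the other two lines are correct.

Line 1: away (2), wandering (3) → 5 ✓
Line 2: chrysanthemum (4), then (1), unravels (3) → 8 (expected 7)
Line 3: lost (1), hermit (2), on (1), house (1) → 5 ✓

Line 2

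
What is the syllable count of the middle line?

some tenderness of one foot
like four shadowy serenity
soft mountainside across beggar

9

The middle line: like(1) + four(1) + shadowy(3) + serenity(4) = 9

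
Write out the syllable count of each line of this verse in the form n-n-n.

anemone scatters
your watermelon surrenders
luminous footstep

Line 1: anemone (4), scatters (2) → 6
Line 2: your (1), watermelon (4), surrenders (3) → 8
Line 3: luminous (3), footstep (2) → 5

6-8-5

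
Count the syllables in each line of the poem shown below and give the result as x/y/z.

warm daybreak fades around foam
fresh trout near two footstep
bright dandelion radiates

Line 1: "warm daybreak fades around foam": 1+2+1+2+1 = 7
Line 2: "fresh trout near two footstep": 1+1+1+1+2 = 6
Line 3: "bright dandelion radiates": 1+4+3 = 8

7/6/8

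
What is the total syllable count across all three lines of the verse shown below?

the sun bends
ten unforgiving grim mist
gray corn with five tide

Line 1: "the sun bends": 1+1+1 = 3
Line 2: "ten unforgiving grim mist": 1+4+1+1 = 7
Line 3: "gray corn with five tide": 1+1+1+1+1 = 5
Total: 3 + 7 + 5 = 15

15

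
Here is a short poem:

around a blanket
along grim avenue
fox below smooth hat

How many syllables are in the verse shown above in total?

Line 1: around (2), a (1), blanket (2) → 5
Line 2: along (2), grim (1), avenue (3) → 6
Line 3: fox (1), below (2), smooth (1), hat (1) → 5
Total: 5 + 6 + 5 = 16

16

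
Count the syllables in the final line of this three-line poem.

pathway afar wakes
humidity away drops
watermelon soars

5

The final line: "watermelon soars": 4+1 = 5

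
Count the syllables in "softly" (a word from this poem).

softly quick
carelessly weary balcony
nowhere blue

2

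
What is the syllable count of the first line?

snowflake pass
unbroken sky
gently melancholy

3

The first line: "snowflake pass": 2+1 = 3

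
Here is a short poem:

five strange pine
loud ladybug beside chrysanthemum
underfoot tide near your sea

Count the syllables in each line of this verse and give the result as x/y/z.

3/10/7

Line 1: "five strange pine": 1+1+1 = 3
Line 2: "loud ladybug beside chrysanthemum": 1+3+2+4 = 10
Line 3: "underfoot tide near your sea": 3+1+1+1+1 = 7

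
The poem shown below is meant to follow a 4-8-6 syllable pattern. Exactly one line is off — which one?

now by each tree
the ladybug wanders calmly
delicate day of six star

The third line

Line 1: now (1), by (1), each (1), tree (1) → 4 ✓
Line 2: the (1), ladybug (3), wanders (2), calmly (2) → 8 ✓
Line 3: delicate (3), day (1), of (1), six (1), star (1) → 7 (expected 6)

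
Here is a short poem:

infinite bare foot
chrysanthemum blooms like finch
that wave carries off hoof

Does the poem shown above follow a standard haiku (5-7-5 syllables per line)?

No

Line 1: "infinite bare foot": 3+1+1 = 5 ✓
Line 2: "chrysanthemum blooms like finch": 4+1+1+1 = 7 ✓
Line 3: "that wave carries off hoof": 1+1+2+1+1 = 6 (expected 5)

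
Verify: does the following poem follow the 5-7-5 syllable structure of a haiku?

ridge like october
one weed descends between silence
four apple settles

Line 1: "ridge like october": 1+1+3 = 5 ✓
Line 2: "one weed descends between silence": 1+1+2+2+2 = 8 (expected 7)
Line 3: "four apple settles": 1+2+2 = 5 ✓

No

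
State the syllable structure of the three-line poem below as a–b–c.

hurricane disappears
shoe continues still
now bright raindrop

6–5–4

Line 1: hurricane(3) + disappears(3) = 6
Line 2: shoe(1) + continues(3) + still(1) = 5
Line 3: now(1) + bright(1) + raindrop(2) = 4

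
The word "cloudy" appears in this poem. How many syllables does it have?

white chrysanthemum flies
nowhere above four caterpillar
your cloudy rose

"cloudy" has 2 syllables.

2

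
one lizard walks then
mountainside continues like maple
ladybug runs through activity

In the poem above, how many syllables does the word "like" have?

1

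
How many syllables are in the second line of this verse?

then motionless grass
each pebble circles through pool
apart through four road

7

The second line: each(1) + pebble(2) + circles(2) + through(1) + pool(1) = 7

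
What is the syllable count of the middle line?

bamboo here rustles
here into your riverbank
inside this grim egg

The middle line: here(1) + into(2) + your(1) + riverbank(3) = 7

7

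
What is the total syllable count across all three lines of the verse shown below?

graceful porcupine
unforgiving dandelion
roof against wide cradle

Line 1: "graceful porcupine": 2+3 = 5
Line 2: "unforgiving dandelion": 4+4 = 8
Line 3: "roof against wide cradle": 1+2+1+2 = 6
Total: 5 + 8 + 6 = 19

19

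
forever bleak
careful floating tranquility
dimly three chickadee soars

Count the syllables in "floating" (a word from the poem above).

2

"floating" has 2 syllables.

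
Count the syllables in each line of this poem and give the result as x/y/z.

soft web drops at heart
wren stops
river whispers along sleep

5/2/7

Line 1: "soft web drops at heart": 1+1+1+1+1 = 5
Line 2: "wren stops": 1+1 = 2
Line 3: "river whispers along sleep": 2+2+2+1 = 7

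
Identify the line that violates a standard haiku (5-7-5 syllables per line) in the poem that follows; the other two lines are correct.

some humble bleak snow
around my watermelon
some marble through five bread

Line 1: some(1) + humble(2) + bleak(1) + snow(1) = 5 ✓
Line 2: around(2) + my(1) + watermelon(4) = 7 ✓
Line 3: some(1) + marble(2) + through(1) + five(1) + bread(1) = 6 (expected 5)

The third line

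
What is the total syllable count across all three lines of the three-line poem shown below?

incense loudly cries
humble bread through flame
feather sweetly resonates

17

Line 1: incense(2) + loudly(2) + cries(1) = 5
Line 2: humble(2) + bread(1) + through(1) + flame(1) = 5
Line 3: feather(2) + sweetly(2) + resonates(3) = 7
Total: 5 + 5 + 7 = 17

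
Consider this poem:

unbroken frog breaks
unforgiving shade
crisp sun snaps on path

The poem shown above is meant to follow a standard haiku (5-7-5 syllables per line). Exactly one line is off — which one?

Line 1: "unbroken frog breaks": 3+1+1 = 5 ✓
Line 2: "unforgiving shade": 4+1 = 5 (expected 7)
Line 3: "crisp sun snaps on path": 1+1+1+1+1 = 5 ✓

Line 2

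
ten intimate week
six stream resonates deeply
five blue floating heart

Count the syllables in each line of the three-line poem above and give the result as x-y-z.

5-7-5

Line 1: ten(1) + intimate(3) + week(1) = 5
Line 2: six(1) + stream(1) + resonates(3) + deeply(2) = 7
Line 3: five(1) + blue(1) + floating(2) + heart(1) = 5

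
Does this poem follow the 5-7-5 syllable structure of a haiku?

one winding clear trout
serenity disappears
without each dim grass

Yes

Line 1: "one winding clear trout": 1+2+1+1 = 5 ✓
Line 2: "serenity disappears": 4+3 = 7 ✓
Line 3: "without each dim grass": 2+1+1+1 = 5 ✓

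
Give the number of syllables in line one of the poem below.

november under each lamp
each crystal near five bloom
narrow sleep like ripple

7

Line one: "november under each lamp": 3+2+1+1 = 7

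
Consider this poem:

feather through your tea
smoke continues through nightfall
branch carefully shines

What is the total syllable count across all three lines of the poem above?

17

Line 1: "feather through your tea": 2+1+1+1 = 5
Line 2: "smoke continues through nightfall": 1+3+1+2 = 7
Line 3: "branch carefully shines": 1+3+1 = 5
Total: 5 + 7 + 5 = 17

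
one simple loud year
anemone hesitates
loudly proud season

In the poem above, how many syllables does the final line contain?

5

The final line: "loudly proud season": 2+1+2 = 5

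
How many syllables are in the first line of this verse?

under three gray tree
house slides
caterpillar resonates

The first line: under (2), three (1), gray (1), tree (1) → 5

5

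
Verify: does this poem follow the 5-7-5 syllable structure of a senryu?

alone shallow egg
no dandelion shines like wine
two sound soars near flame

Line 1: alone (2), shallow (2), egg (1) → 5 ✓
Line 2: no (1), dandelion (4), shines (1), like (1), wine (1) → 8 (expected 7)
Line 3: two (1), sound (1), soars (1), near (1), flame (1) → 5 ✓

No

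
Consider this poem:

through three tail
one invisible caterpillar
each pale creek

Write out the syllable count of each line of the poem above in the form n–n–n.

3–9–3

Line 1: through(1) + three(1) + tail(1) = 3
Line 2: one(1) + invisible(4) + caterpillar(4) = 9
Line 3: each(1) + pale(1) + creek(1) = 3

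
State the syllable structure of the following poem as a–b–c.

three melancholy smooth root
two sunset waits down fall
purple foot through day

Line 1: three(1) + melancholy(4) + smooth(1) + root(1) = 7
Line 2: two(1) + sunset(2) + waits(1) + down(1) + fall(1) = 6
Line 3: purple(2) + foot(1) + through(1) + day(1) = 5

7–6–5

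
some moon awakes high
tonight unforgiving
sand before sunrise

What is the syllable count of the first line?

The first line: some (1), moon (1), awakes (2), high (1) → 5

5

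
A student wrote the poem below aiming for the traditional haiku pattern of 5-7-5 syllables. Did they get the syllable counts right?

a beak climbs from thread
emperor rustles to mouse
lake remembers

No

Line 1: a(1) + beak(1) + climbs(1) + from(1) + thread(1) = 5 ✓
Line 2: emperor(3) + rustles(2) + to(1) + mouse(1) = 7 ✓
Line 3: lake(1) + remembers(3) = 4 (expected 5)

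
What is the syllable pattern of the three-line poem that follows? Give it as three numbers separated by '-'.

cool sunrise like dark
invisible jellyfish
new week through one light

5-7-5

Line 1: cool (1), sunrise (2), like (1), dark (1) → 5
Line 2: invisible (4), jellyfish (3) → 7
Line 3: new (1), week (1), through (1), one (1), light (1) → 5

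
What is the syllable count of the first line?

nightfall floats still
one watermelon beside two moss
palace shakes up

The first line: nightfall(2) + floats(1) + still(1) = 4

4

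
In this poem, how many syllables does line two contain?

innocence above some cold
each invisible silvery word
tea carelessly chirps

Line two: each (1), invisible (4), silvery (3), word (1) → 9

9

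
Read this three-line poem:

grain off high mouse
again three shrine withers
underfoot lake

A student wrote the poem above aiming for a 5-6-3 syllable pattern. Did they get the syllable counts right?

No

Line 1: "grain off high mouse": 1+1+1+1 = 4 (expected 5)
Line 2: "again three shrine withers": 2+1+1+2 = 6 ✓
Line 3: "underfoot lake": 3+1 = 4 (expected 3)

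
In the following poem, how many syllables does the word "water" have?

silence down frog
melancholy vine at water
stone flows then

2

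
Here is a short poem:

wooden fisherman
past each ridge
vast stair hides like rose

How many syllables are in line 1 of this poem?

5

Line 1: wooden(2) + fisherman(3) = 5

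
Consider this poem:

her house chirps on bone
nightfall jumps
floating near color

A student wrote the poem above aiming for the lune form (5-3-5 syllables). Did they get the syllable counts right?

Line 1: "her house chirps on bone": 1+1+1+1+1 = 5 ✓
Line 2: "nightfall jumps": 2+1 = 3 ✓
Line 3: "floating near color": 2+1+2 = 5 ✓

Yes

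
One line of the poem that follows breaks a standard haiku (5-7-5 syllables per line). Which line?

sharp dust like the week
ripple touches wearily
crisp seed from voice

Line 3

Line 1: "sharp dust like the week": 1+1+1+1+1 = 5 ✓
Line 2: "ripple touches wearily": 2+2+3 = 7 ✓
Line 3: "crisp seed from voice": 1+1+1+1 = 4 (expected 5)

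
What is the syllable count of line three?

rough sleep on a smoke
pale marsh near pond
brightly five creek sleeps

Line three: brightly (2), five (1), creek (1), sleeps (1) → 5

5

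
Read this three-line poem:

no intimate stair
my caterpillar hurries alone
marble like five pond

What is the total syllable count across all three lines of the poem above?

19

Line 1: no(1) + intimate(3) + stair(1) = 5
Line 2: my(1) + caterpillar(4) + hurries(2) + alone(2) = 9
Line 3: marble(2) + like(1) + five(1) + pond(1) = 5
Total: 5 + 9 + 5 = 19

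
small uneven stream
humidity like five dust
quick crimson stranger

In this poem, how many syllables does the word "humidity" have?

4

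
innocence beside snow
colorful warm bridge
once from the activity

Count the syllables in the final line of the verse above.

7

The final line: once (1), from (1), the (1), activity (4) → 7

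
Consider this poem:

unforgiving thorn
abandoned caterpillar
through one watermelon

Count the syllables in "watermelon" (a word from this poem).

4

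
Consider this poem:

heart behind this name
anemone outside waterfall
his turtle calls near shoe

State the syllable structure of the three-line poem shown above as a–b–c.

Line 1: "heart behind this name": 1+2+1+1 = 5
Line 2: "anemone outside waterfall": 4+2+3 = 9
Line 3: "his turtle calls near shoe": 1+2+1+1+1 = 6

5–9–6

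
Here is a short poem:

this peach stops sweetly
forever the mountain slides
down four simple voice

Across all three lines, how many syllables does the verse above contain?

Line 1: this (1), peach (1), stops (1), sweetly (2) → 5
Line 2: forever (3), the (1), mountain (2), slides (1) → 7
Line 3: down (1), four (1), simple (2), voice (1) → 5
Total: 5 + 7 + 5 = 17

17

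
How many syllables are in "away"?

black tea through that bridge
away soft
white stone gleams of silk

2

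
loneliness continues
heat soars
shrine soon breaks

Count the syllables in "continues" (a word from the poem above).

3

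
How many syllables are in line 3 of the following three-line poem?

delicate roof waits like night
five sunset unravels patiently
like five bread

3

Line 3: like(1) + five(1) + bread(1) = 3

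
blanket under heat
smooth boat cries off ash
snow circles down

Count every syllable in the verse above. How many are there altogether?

Line 1: "blanket under heat": 2+2+1 = 5
Line 2: "smooth boat cries off ash": 1+1+1+1+1 = 5
Line 3: "snow circles down": 1+2+1 = 4
Total: 5 + 5 + 4 = 14

14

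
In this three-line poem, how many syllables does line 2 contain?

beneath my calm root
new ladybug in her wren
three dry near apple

7

Line 2: "new ladybug in her wren": 1+3+1+1+1 = 7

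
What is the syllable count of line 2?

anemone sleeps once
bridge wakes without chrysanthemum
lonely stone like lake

Line 2: bridge (1), wakes (1), without (2), chrysanthemum (4) → 8

8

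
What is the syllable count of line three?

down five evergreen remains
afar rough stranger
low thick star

3

Line three: "low thick star": 1+1+1 = 3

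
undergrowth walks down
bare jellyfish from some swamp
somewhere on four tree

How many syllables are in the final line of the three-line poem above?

The final line: somewhere (2), on (1), four (1), tree (1) → 5

5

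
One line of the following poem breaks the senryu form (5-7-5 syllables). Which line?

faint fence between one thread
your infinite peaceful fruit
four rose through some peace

The first line

Line 1: faint(1) + fence(1) + between(2) + one(1) + thread(1) = 6 (expected 5)
Line 2: your(1) + infinite(3) + peaceful(2) + fruit(1) = 7 ✓
Line 3: four(1) + rose(1) + through(1) + some(1) + peace(1) = 5 ✓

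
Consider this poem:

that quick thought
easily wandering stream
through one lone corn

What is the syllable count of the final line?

4

The final line: through (1), one (1), lone (1), corn (1) → 4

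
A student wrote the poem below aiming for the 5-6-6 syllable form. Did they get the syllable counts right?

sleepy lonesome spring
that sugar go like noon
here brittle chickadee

Yes

Line 1: "sleepy lonesome spring": 2+2+1 = 5 ✓
Line 2: "that sugar go like noon": 1+2+1+1+1 = 6 ✓
Line 3: "here brittle chickadee": 1+2+3 = 6 ✓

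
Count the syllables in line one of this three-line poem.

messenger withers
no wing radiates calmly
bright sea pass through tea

5

Line one: "messenger withers": 3+2 = 5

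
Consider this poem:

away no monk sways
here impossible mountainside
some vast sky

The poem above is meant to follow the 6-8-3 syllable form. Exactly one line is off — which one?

Line 1: away(2) + no(1) + monk(1) + sways(1) = 5 (expected 6)
Line 2: here(1) + impossible(4) + mountainside(3) = 8 ✓
Line 3: some(1) + vast(1) + sky(1) = 3 ✓

The first line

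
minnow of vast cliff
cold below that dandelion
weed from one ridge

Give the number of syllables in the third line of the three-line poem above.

The third line: weed(1) + from(1) + one(1) + ridge(1) = 4

4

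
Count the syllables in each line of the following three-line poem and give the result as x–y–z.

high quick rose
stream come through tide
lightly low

Line 1: high (1), quick (1), rose (1) → 3
Line 2: stream (1), come (1), through (1), tide (1) → 4
Line 3: lightly (2), low (1) → 3

3–4–3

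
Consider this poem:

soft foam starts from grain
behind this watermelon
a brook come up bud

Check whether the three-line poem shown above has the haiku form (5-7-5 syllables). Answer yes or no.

Line 1: soft (1), foam (1), starts (1), from (1), grain (1) → 5 ✓
Line 2: behind (2), this (1), watermelon (4) → 7 ✓
Line 3: a (1), brook (1), come (1), up (1), bud (1) → 5 ✓

Yes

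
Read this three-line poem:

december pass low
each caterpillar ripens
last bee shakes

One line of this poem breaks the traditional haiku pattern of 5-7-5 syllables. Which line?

Line 1: december(3) + pass(1) + low(1) = 5 ✓
Line 2: each(1) + caterpillar(4) + ripens(2) = 7 ✓
Line 3: last(1) + bee(1) + shakes(1) = 3 (expected 5)

Line 3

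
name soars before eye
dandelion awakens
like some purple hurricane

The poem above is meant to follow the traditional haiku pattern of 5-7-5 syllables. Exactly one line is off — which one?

Line 1: name(1) + soars(1) + before(2) + eye(1) = 5 ✓
Line 2: dandelion(4) + awakens(3) = 7 ✓
Line 3: like(1) + some(1) + purple(2) + hurricane(3) = 7 (expected 5)

Line 3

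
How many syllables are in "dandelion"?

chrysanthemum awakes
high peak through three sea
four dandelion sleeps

4

"dandelion" has 4 syllables.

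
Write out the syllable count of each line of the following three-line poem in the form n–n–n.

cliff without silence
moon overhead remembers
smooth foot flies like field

Line 1: cliff(1) + without(2) + silence(2) = 5
Line 2: moon(1) + overhead(3) + remembers(3) = 7
Line 3: smooth(1) + foot(1) + flies(1) + like(1) + field(1) = 5

5–7–5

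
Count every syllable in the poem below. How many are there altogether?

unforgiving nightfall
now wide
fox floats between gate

13

Line 1: "unforgiving nightfall": 4+2 = 6
Line 2: "now wide": 1+1 = 2
Line 3: "fox floats between gate": 1+1+2+1 = 5
Total: 6 + 2 + 5 = 13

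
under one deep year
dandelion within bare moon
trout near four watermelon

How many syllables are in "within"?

2

"within" has 2 syllables.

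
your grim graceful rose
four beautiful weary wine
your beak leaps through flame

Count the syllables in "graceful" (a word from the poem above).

2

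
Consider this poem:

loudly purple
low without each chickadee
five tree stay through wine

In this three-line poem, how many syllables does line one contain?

Line one: loudly (2), purple (2) → 4

4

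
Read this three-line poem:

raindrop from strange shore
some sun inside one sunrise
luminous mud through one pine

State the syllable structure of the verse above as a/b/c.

5/7/7

Line 1: raindrop (2), from (1), strange (1), shore (1) → 5
Line 2: some (1), sun (1), inside (2), one (1), sunrise (2) → 7
Line 3: luminous (3), mud (1), through (1), one (1), pine (1) → 7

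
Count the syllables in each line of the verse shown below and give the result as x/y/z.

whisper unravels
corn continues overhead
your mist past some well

Line 1: whisper (2), unravels (3) → 5
Line 2: corn (1), continues (3), overhead (3) → 7
Line 3: your (1), mist (1), past (1), some (1), well (1) → 5

5/7/5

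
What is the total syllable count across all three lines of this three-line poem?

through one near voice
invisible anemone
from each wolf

Line 1: "through one near voice": 1+1+1+1 = 4
Line 2: "invisible anemone": 4+4 = 8
Line 3: "from each wolf": 1+1+1 = 3
Total: 4 + 8 + 3 = 15

15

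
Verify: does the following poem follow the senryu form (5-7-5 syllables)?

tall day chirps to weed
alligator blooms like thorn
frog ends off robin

Yes

Line 1: tall(1) + day(1) + chirps(1) + to(1) + weed(1) = 5 ✓
Line 2: alligator(4) + blooms(1) + like(1) + thorn(1) = 7 ✓
Line 3: frog(1) + ends(1) + off(1) + robin(2) = 5 ✓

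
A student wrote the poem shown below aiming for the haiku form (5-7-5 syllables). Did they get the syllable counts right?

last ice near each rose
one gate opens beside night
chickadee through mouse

Line 1: last(1) + ice(1) + near(1) + each(1) + rose(1) = 5 ✓
Line 2: one(1) + gate(1) + opens(2) + beside(2) + night(1) = 7 ✓
Line 3: chickadee(3) + through(1) + mouse(1) = 5 ✓

Yes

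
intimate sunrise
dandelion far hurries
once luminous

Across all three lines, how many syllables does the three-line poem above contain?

16

Line 1: "intimate sunrise": 3+2 = 5
Line 2: "dandelion far hurries": 4+1+2 = 7
Line 3: "once luminous": 1+3 = 4
Total: 5 + 7 + 4 = 16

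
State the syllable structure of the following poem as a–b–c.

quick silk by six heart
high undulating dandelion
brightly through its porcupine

5–9–7

Line 1: quick (1), silk (1), by (1), six (1), heart (1) → 5
Line 2: high (1), undulating (4), dandelion (4) → 9
Line 3: brightly (2), through (1), its (1), porcupine (3) → 7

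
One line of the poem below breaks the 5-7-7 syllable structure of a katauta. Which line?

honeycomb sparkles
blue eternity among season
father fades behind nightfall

Line 1: "honeycomb sparkles": 3+2 = 5 ✓
Line 2: "blue eternity among season": 1+4+2+2 = 9 (expected 7)
Line 3: "father fades behind nightfall": 2+1+2+2 = 7 ✓

Line 2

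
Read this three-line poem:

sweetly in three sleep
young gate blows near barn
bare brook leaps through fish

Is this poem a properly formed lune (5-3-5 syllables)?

No

Line 1: sweetly (2), in (1), three (1), sleep (1) → 5 ✓
Line 2: young (1), gate (1), blows (1), near (1), barn (1) → 5 (expected 3)
Line 3: bare (1), brook (1), leaps (1), through (1), fish (1) → 5 ✓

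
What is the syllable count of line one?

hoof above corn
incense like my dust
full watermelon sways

4

Line one: "hoof above corn": 1+2+1 = 4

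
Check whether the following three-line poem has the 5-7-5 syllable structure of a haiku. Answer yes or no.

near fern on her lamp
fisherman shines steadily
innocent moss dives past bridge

No

Line 1: "near fern on her lamp": 1+1+1+1+1 = 5 ✓
Line 2: "fisherman shines steadily": 3+1+3 = 7 ✓
Line 3: "innocent moss dives past bridge": 3+1+1+1+1 = 7 (expected 5)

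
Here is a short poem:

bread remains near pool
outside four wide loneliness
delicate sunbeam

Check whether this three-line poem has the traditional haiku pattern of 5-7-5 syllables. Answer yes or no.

Yes

Line 1: bread (1), remains (2), near (1), pool (1) → 5 ✓
Line 2: outside (2), four (1), wide (1), loneliness (3) → 7 ✓
Line 3: delicate (3), sunbeam (2) → 5 ✓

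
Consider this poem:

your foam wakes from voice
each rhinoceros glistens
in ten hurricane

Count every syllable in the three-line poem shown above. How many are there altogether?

17

Line 1: your(1) + foam(1) + wakes(1) + from(1) + voice(1) = 5
Line 2: each(1) + rhinoceros(4) + glistens(2) = 7
Line 3: in(1) + ten(1) + hurricane(3) = 5
Total: 5 + 7 + 5 = 17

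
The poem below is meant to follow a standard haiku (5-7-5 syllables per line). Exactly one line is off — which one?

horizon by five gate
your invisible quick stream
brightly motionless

The first line

Line 1: horizon (3), by (1), five (1), gate (1) → 6 (expected 5)
Line 2: your (1), invisible (4), quick (1), stream (1) → 7 ✓
Line 3: brightly (2), motionless (3) → 5 ✓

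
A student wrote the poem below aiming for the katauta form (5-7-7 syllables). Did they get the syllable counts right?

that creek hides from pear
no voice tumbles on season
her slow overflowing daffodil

Line 1: that (1), creek (1), hides (1), from (1), pear (1) → 5 ✓
Line 2: no (1), voice (1), tumbles (2), on (1), season (2) → 7 ✓
Line 3: her (1), slow (1), overflowing (4), daffodil (3) → 9 (expected 7)

No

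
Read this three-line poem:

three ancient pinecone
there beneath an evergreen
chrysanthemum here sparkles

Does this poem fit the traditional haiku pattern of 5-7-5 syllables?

No

Line 1: three(1) + ancient(2) + pinecone(2) = 5 ✓
Line 2: there(1) + beneath(2) + an(1) + evergreen(3) = 7 ✓
Line 3: chrysanthemum(4) + here(1) + sparkles(2) = 7 (expected 5)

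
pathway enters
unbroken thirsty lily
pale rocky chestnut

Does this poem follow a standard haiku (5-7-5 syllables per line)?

No

Line 1: "pathway enters": 2+2 = 4 (expected 5)
Line 2: "unbroken thirsty lily": 3+2+2 = 7 ✓
Line 3: "pale rocky chestnut": 1+2+2 = 5 ✓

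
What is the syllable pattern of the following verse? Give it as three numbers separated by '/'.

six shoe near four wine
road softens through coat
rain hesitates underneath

Line 1: six (1), shoe (1), near (1), four (1), wine (1) → 5
Line 2: road (1), softens (2), through (1), coat (1) → 5
Line 3: rain (1), hesitates (3), underneath (3) → 7

5/5/7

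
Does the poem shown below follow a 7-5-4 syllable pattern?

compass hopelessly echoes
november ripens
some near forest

Line 1: compass(2) + hopelessly(3) + echoes(2) = 7 ✓
Line 2: november(3) + ripens(2) = 5 ✓
Line 3: some(1) + near(1) + forest(2) = 4 ✓

Yes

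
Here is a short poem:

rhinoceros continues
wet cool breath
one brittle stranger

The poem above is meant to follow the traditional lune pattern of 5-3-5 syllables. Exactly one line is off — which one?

Line 1

Line 1: "rhinoceros continues": 4+3 = 7 (expected 5)
Line 2: "wet cool breath": 1+1+1 = 3 ✓
Line 3: "one brittle stranger": 1+2+2 = 5 ✓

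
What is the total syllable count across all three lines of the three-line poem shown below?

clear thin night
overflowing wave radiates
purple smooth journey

Line 1: "clear thin night": 1+1+1 = 3
Line 2: "overflowing wave radiates": 4+1+3 = 8
Line 3: "purple smooth journey": 2+1+2 = 5
Total: 3 + 8 + 5 = 16

16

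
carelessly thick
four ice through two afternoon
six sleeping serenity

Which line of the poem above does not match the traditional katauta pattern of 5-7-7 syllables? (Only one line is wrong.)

Line 1

Line 1: carelessly(3) + thick(1) = 4 (expected 5)
Line 2: four(1) + ice(1) + through(1) + two(1) + afternoon(3) = 7 ✓
Line 3: six(1) + sleeping(2) + serenity(4) = 7 ✓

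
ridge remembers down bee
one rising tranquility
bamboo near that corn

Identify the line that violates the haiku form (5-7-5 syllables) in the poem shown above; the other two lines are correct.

The first line

Line 1: "ridge remembers down bee": 1+3+1+1 = 6 (expected 5)
Line 2: "one rising tranquility": 1+2+4 = 7 ✓
Line 3: "bamboo near that corn": 2+1+1+1 = 5 ✓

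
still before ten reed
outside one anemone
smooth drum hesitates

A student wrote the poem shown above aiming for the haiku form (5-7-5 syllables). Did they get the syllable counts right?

Yes

Line 1: "still before ten reed": 1+2+1+1 = 5 ✓
Line 2: "outside one anemone": 2+1+4 = 7 ✓
Line 3: "smooth drum hesitates": 1+1+3 = 5 ✓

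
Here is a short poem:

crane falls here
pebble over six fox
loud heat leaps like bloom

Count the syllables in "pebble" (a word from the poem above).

2

"pebble" has 2 syllables.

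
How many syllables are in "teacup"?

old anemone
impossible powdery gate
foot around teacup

2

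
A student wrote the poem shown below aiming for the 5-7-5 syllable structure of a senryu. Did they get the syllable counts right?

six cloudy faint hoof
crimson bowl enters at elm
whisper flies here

Line 1: six (1), cloudy (2), faint (1), hoof (1) → 5 ✓
Line 2: crimson (2), bowl (1), enters (2), at (1), elm (1) → 7 ✓
Line 3: whisper (2), flies (1), here (1) → 4 (expected 5)

No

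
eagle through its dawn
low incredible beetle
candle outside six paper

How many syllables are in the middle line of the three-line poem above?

The middle line: low(1) + incredible(4) + beetle(2) = 7

7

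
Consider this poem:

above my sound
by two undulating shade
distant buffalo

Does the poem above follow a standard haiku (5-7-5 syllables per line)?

Line 1: "above my sound": 2+1+1 = 4 (expected 5)
Line 2: "by two undulating shade": 1+1+4+1 = 7 ✓
Line 3: "distant buffalo": 2+3 = 5 ✓

No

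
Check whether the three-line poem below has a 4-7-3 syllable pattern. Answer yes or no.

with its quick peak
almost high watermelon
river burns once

Line 1: with(1) + its(1) + quick(1) + peak(1) = 4 ✓
Line 2: almost(2) + high(1) + watermelon(4) = 7 ✓
Line 3: river(2) + burns(1) + once(1) = 4 (expected 3)

No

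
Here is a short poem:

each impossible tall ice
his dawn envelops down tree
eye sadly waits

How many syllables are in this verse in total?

Line 1: each (1), impossible (4), tall (1), ice (1) → 7
Line 2: his (1), dawn (1), envelops (3), down (1), tree (1) → 7
Line 3: eye (1), sadly (2), waits (1) → 4
Total: 7 + 7 + 4 = 18

18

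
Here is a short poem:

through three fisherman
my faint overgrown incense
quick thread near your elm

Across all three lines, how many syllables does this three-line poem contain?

Line 1: "through three fisherman": 1+1+3 = 5
Line 2: "my faint overgrown incense": 1+1+3+2 = 7
Line 3: "quick thread near your elm": 1+1+1+1+1 = 5
Total: 5 + 7 + 5 = 17

17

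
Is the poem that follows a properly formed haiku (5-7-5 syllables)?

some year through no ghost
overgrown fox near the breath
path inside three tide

Line 1: some (1), year (1), through (1), no (1), ghost (1) → 5 ✓
Line 2: overgrown (3), fox (1), near (1), the (1), breath (1) → 7 ✓
Line 3: path (1), inside (2), three (1), tide (1) → 5 ✓

Yes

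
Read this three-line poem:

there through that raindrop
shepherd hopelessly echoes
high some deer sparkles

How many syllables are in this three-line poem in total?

Line 1: there(1) + through(1) + that(1) + raindrop(2) = 5
Line 2: shepherd(2) + hopelessly(3) + echoes(2) = 7
Line 3: high(1) + some(1) + deer(1) + sparkles(2) = 5
Total: 5 + 7 + 5 = 17

17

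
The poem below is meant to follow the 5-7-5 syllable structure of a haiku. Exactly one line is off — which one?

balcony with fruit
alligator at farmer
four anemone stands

The third line

Line 1: "balcony with fruit": 3+1+1 = 5 ✓
Line 2: "alligator at farmer": 4+1+2 = 7 ✓
Line 3: "four anemone stands": 1+4+1 = 6 (expected 5)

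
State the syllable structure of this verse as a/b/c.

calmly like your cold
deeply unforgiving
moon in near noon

Line 1: calmly (2), like (1), your (1), cold (1) → 5
Line 2: deeply (2), unforgiving (4) → 6
Line 3: moon (1), in (1), near (1), noon (1) → 4

5/6/4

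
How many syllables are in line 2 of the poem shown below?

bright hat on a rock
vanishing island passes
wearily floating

7

Line 2: vanishing (3), island (2), passes (2) → 7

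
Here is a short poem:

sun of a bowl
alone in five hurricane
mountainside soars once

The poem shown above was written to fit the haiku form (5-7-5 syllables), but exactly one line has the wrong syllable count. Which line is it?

Line 1

Line 1: sun(1) + of(1) + a(1) + bowl(1) = 4 (expected 5)
Line 2: alone(2) + in(1) + five(1) + hurricane(3) = 7 ✓
Line 3: mountainside(3) + soars(1) + once(1) = 5 ✓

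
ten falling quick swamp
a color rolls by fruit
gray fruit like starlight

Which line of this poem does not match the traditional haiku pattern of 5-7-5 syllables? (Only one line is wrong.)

Line 2

Line 1: ten(1) + falling(2) + quick(1) + swamp(1) = 5 ✓
Line 2: a(1) + color(2) + rolls(1) + by(1) + fruit(1) = 6 (expected 7)
Line 3: gray(1) + fruit(1) + like(1) + starlight(2) = 5 ✓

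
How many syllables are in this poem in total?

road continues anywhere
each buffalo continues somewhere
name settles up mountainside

Line 1: road (1), continues (3), anywhere (3) → 7
Line 2: each (1), buffalo (3), continues (3), somewhere (2) → 9
Line 3: name (1), settles (2), up (1), mountainside (3) → 7
Total: 7 + 9 + 7 = 23

23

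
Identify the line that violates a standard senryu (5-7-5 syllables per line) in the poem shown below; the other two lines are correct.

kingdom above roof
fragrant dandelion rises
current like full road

Line 1: "kingdom above roof": 2+2+1 = 5 ✓
Line 2: "fragrant dandelion rises": 2+4+2 = 8 (expected 7)
Line 3: "current like full road": 2+1+1+1 = 5 ✓

The second line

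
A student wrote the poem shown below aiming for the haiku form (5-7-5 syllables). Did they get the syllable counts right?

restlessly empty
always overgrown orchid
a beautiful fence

Line 1: "restlessly empty": 3+2 = 5 ✓
Line 2: "always overgrown orchid": 2+3+2 = 7 ✓
Line 3: "a beautiful fence": 1+3+1 = 5 ✓

Yes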